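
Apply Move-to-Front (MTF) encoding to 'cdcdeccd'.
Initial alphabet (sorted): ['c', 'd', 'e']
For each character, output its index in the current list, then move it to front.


MTF encoding:
'c': index 0 in ['c', 'd', 'e'] -> ['c', 'd', 'e']
'd': index 1 in ['c', 'd', 'e'] -> ['d', 'c', 'e']
'c': index 1 in ['d', 'c', 'e'] -> ['c', 'd', 'e']
'd': index 1 in ['c', 'd', 'e'] -> ['d', 'c', 'e']
'e': index 2 in ['d', 'c', 'e'] -> ['e', 'd', 'c']
'c': index 2 in ['e', 'd', 'c'] -> ['c', 'e', 'd']
'c': index 0 in ['c', 'e', 'd'] -> ['c', 'e', 'd']
'd': index 2 in ['c', 'e', 'd'] -> ['d', 'c', 'e']


Output: [0, 1, 1, 1, 2, 2, 0, 2]


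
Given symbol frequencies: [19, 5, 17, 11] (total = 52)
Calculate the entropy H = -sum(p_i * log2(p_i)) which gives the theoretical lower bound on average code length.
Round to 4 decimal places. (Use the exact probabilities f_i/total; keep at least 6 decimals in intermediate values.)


Per-symbol terms -p_i * log2(p_i) with p_i = f_i/52:
  p = 19/52 = 0.365385: log2(p) = -1.452512, -p*log2(p) = 0.530726
  p = 5/52 = 0.096154: log2(p) = -3.378512, -p*log2(p) = 0.324857
  p = 17/52 = 0.326923: log2(p) = -1.612977, -p*log2(p) = 0.527319
  p = 11/52 = 0.211538: log2(p) = -2.241008, -p*log2(p) = 0.474059
H = 0.530726 + 0.324857 + 0.527319 + 0.474059 = 1.856961

H = 1.857 bits/symbol


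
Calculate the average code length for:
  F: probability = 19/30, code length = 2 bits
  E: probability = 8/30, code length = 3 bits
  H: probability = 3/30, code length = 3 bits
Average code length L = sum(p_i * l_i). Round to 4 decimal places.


Weighted contributions p_i * l_i:
  F: (19/30) * 2 = 38/30
  E: (8/30) * 3 = 24/30
  H: (3/30) * 3 = 9/30
Sum = (38 + 24 + 9)/30 = 71/30

L = 71/30 = 2.3667 bits/symbol


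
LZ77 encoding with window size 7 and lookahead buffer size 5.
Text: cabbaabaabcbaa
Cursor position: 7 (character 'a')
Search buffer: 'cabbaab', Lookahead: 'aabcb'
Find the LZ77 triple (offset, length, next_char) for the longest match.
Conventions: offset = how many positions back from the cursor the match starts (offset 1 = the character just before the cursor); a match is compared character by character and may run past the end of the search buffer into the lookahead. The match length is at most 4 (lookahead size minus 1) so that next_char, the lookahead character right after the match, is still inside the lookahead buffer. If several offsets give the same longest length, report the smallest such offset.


Try each offset into the search buffer:
  offset=1 (pos 6, char 'b'): match length 0
  offset=2 (pos 5, char 'a'): match length 1
  offset=3 (pos 4, char 'a'): match length 3
  offset=4 (pos 3, char 'b'): match length 0
  offset=5 (pos 2, char 'b'): match length 0
  offset=6 (pos 1, char 'a'): match length 1
  offset=7 (pos 0, char 'c'): match length 0
Longest match has length 3 at offset 3.
next_char = character at position 7 + 3 = 10 -> 'c'

Best match: offset=3, length=3 (matching 'aab' starting at position 4)
LZ77 triple: (3, 3, 'c')


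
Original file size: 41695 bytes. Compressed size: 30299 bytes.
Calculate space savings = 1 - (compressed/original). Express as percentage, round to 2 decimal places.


ratio = compressed/original = 30299/41695 = 0.726682
savings = 1 - ratio = 1 - 0.726682 = 0.273318
as a percentage: 0.273318 * 100 = 27.33%

Space savings = 1 - 30299/41695 = 27.33%


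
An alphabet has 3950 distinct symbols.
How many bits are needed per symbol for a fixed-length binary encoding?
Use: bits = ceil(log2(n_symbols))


log2(3950) = 11.9476
Bracket: 2^11 = 2048 < 3950 <= 2^12 = 4096
So ceil(log2(3950)) = 12

bits = ceil(log2(3950)) = ceil(11.9476) = 12 bits


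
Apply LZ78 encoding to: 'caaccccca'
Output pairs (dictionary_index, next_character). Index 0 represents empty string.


LZ78 encoding steps:
Dictionary: {0: ''}
Step 1: w='' (idx 0), next='c' -> output (0, 'c'), add 'c' as idx 1
Step 2: w='' (idx 0), next='a' -> output (0, 'a'), add 'a' as idx 2
Step 3: w='a' (idx 2), next='c' -> output (2, 'c'), add 'ac' as idx 3
Step 4: w='c' (idx 1), next='c' -> output (1, 'c'), add 'cc' as idx 4
Step 5: w='cc' (idx 4), next='a' -> output (4, 'a'), add 'cca' as idx 5


Encoded: [(0, 'c'), (0, 'a'), (2, 'c'), (1, 'c'), (4, 'a')]


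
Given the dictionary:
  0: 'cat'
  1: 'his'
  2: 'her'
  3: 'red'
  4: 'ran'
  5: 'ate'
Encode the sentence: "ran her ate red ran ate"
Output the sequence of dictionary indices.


Look up each word in the dictionary:
  'ran' -> 4
  'her' -> 2
  'ate' -> 5
  'red' -> 3
  'ran' -> 4
  'ate' -> 5

Encoded: [4, 2, 5, 3, 4, 5]


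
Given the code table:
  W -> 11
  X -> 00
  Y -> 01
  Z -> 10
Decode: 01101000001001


Decoding:
01 -> Y
10 -> Z
10 -> Z
00 -> X
00 -> X
10 -> Z
01 -> Y


Result: YZZXXZY


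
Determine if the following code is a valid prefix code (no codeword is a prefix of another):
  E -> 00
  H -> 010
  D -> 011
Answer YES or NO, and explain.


Checking each pair (does one codeword prefix another?):
  E='00' vs H='010': no prefix
  E='00' vs D='011': no prefix
  H='010' vs E='00': no prefix
  H='010' vs D='011': no prefix
  D='011' vs E='00': no prefix
  D='011' vs H='010': no prefix
No violation found over all pairs.

YES -- this is a valid prefix code. No codeword is a prefix of any other codeword.


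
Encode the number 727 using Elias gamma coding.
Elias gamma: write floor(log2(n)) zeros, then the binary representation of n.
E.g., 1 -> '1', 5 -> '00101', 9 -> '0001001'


num_bits = floor(log2(727)) + 1 = 10
leading_zeros = num_bits - 1 = 9
binary(727) = 1011010111

Elias gamma(727) = '000000000' + '1011010111' = 0000000001011010111 (19 bits)


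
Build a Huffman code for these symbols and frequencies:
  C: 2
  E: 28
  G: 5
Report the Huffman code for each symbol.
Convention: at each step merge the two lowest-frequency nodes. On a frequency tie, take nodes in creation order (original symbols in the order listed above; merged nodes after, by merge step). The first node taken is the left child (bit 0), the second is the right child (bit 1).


Huffman tree construction:
Step 1: Merge C(2) + G(5) = 7
Step 2: Merge (C+G)(7) + E(28) = 35
Read each symbol's code off the tree from the root (left child = 0, right child = 1).

Codes:
  C: 00 (length 2)
  E: 1 (length 1)
  G: 01 (length 2)
Average code length: 42/35 = 1.2000 bits/symbol


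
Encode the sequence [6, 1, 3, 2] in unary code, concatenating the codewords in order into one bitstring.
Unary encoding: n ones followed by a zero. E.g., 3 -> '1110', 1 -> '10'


Encode each number as n ones followed by a terminating 0:
  6 -> 1111110 (7 bits)
  1 -> 10 (2 bits)
  3 -> 1110 (4 bits)
  2 -> 110 (3 bits)
Total length = 7 + 2 + 4 + 3 = 16 bits.

Unary([6, 1, 3, 2]) = 1111110101110110 (16 bits)


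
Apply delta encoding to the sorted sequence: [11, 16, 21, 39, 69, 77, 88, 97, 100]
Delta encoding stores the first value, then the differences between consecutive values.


First value: 11
Deltas:
  16 - 11 = 5
  21 - 16 = 5
  39 - 21 = 18
  69 - 39 = 30
  77 - 69 = 8
  88 - 77 = 11
  97 - 88 = 9
  100 - 97 = 3


Delta encoded: [11, 5, 5, 18, 30, 8, 11, 9, 3]


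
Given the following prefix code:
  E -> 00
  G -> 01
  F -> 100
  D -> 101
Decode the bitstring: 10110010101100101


Decoding step by step:
Bits 101 -> D
Bits 100 -> F
Bits 101 -> D
Bits 01 -> G
Bits 100 -> F
Bits 101 -> D


Decoded message: DFDGFD


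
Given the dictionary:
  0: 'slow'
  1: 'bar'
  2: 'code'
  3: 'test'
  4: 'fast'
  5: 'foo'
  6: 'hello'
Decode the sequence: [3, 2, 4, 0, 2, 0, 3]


Look up each index in the dictionary:
  3 -> 'test'
  2 -> 'code'
  4 -> 'fast'
  0 -> 'slow'
  2 -> 'code'
  0 -> 'slow'
  3 -> 'test'

Decoded: "test code fast slow code slow test"


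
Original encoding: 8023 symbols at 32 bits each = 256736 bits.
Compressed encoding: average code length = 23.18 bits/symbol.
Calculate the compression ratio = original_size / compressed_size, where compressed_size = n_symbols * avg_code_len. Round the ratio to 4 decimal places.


original_size = n_symbols * orig_bits = 8023 * 32 = 256736 bits
compressed_size = n_symbols * avg_code_len = 8023 * 23.18 = 185973.14 bits
ratio = original_size / compressed_size = 256736 / 185973.14 = 1.3805

Compression ratio = 1.3805


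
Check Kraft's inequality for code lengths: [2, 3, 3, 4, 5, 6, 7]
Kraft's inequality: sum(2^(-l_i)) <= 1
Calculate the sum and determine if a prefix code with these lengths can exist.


Sum = 2^(-2) + 2^(-3) + 2^(-3) + 2^(-4) + 2^(-5) + 2^(-6) + 2^(-7)
    = 0.25 + 0.125 + 0.125 + 0.0625 + 0.03125 + 0.015625 + 0.0078125
    = 79/128 = 0.6171875
Since 0.6171875 <= 1, Kraft's inequality IS satisfied.
A prefix code with these lengths CAN exist.

Kraft sum = 0.6171875. Satisfied.


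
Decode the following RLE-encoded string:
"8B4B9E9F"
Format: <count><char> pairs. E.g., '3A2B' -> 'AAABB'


Expanding each <count><char> pair:
  8B -> 'BBBBBBBB'
  4B -> 'BBBB'
  9E -> 'EEEEEEEEE'
  9F -> 'FFFFFFFFF'

Decoded = BBBBBBBBBBBBEEEEEEEEEFFFFFFFFF


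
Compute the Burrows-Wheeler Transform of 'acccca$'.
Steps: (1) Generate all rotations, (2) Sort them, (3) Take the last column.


Rotations (sorted):
  0: $acccca -> last char: a
  1: a$acccc -> last char: c
  2: acccca$ -> last char: $
  3: ca$accc -> last char: c
  4: cca$acc -> last char: c
  5: ccca$ac -> last char: c
  6: cccca$a -> last char: a


BWT = ac$ccca


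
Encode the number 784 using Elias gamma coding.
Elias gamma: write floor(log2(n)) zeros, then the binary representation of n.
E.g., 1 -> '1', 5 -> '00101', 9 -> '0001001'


num_bits = floor(log2(784)) + 1 = 10
leading_zeros = num_bits - 1 = 9
binary(784) = 1100010000

Elias gamma(784) = '000000000' + '1100010000' = 0000000001100010000 (19 bits)


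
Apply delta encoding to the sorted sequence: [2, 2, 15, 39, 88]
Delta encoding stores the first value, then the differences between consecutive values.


First value: 2
Deltas:
  2 - 2 = 0
  15 - 2 = 13
  39 - 15 = 24
  88 - 39 = 49


Delta encoded: [2, 0, 13, 24, 49]


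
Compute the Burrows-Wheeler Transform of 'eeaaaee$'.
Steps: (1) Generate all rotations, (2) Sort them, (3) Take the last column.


Rotations (sorted):
  0: $eeaaaee -> last char: e
  1: aaaee$ee -> last char: e
  2: aaee$eea -> last char: a
  3: aee$eeaa -> last char: a
  4: e$eeaaae -> last char: e
  5: eaaaee$e -> last char: e
  6: ee$eeaaa -> last char: a
  7: eeaaaee$ -> last char: $


BWT = eeaaeea$


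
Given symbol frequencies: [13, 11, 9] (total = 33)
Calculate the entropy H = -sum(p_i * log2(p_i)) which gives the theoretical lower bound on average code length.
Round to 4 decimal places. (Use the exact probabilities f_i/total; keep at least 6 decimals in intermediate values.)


Per-symbol terms -p_i * log2(p_i) with p_i = f_i/33:
  p = 13/33 = 0.393939: log2(p) = -1.343954, -p*log2(p) = 0.529437
  p = 11/33 = 0.333333: log2(p) = -1.584963, -p*log2(p) = 0.528321
  p = 9/33 = 0.272727: log2(p) = -1.874469, -p*log2(p) = 0.511219
H = 0.529437 + 0.528321 + 0.511219 = 1.568977

H = 1.569 bits/symbol


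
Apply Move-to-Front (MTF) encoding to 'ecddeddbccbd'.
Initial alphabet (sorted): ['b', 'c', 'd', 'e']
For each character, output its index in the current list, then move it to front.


MTF encoding:
'e': index 3 in ['b', 'c', 'd', 'e'] -> ['e', 'b', 'c', 'd']
'c': index 2 in ['e', 'b', 'c', 'd'] -> ['c', 'e', 'b', 'd']
'd': index 3 in ['c', 'e', 'b', 'd'] -> ['d', 'c', 'e', 'b']
'd': index 0 in ['d', 'c', 'e', 'b'] -> ['d', 'c', 'e', 'b']
'e': index 2 in ['d', 'c', 'e', 'b'] -> ['e', 'd', 'c', 'b']
'd': index 1 in ['e', 'd', 'c', 'b'] -> ['d', 'e', 'c', 'b']
'd': index 0 in ['d', 'e', 'c', 'b'] -> ['d', 'e', 'c', 'b']
'b': index 3 in ['d', 'e', 'c', 'b'] -> ['b', 'd', 'e', 'c']
'c': index 3 in ['b', 'd', 'e', 'c'] -> ['c', 'b', 'd', 'e']
'c': index 0 in ['c', 'b', 'd', 'e'] -> ['c', 'b', 'd', 'e']
'b': index 1 in ['c', 'b', 'd', 'e'] -> ['b', 'c', 'd', 'e']
'd': index 2 in ['b', 'c', 'd', 'e'] -> ['d', 'b', 'c', 'e']


Output: [3, 2, 3, 0, 2, 1, 0, 3, 3, 0, 1, 2]


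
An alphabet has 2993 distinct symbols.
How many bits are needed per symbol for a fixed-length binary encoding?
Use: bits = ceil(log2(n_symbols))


log2(2993) = 11.5474
Bracket: 2^11 = 2048 < 2993 <= 2^12 = 4096
So ceil(log2(2993)) = 12

bits = ceil(log2(2993)) = ceil(11.5474) = 12 bits


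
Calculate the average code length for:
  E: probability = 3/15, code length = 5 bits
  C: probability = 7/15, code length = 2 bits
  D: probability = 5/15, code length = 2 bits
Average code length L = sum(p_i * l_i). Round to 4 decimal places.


Weighted contributions p_i * l_i:
  E: (3/15) * 5 = 15/15
  C: (7/15) * 2 = 14/15
  D: (5/15) * 2 = 10/15
Sum = (15 + 14 + 10)/15 = 39/15

L = 39/15 = 2.6000 bits/symbol


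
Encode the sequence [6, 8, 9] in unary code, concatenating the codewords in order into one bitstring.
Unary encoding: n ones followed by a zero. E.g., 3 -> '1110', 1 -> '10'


Encode each number as n ones followed by a terminating 0:
  6 -> 1111110 (7 bits)
  8 -> 111111110 (9 bits)
  9 -> 1111111110 (10 bits)
Total length = 7 + 9 + 10 = 26 bits.

Unary([6, 8, 9]) = 11111101111111101111111110 (26 bits)


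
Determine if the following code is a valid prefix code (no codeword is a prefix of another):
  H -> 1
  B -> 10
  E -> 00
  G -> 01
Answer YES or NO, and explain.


Checking each pair (does one codeword prefix another?):
  H='1' vs B='10': prefix -- VIOLATION

NO -- this is NOT a valid prefix code. H (1) is a prefix of B (10).


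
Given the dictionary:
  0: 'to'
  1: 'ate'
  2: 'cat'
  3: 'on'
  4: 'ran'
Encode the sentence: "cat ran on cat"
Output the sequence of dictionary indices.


Look up each word in the dictionary:
  'cat' -> 2
  'ran' -> 4
  'on' -> 3
  'cat' -> 2

Encoded: [2, 4, 3, 2]


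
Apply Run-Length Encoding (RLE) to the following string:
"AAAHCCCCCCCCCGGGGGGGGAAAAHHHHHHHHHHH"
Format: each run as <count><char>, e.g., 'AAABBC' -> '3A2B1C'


Scanning runs left to right:
  i=0: run of 'A' x 3 -> '3A'
  i=3: run of 'H' x 1 -> '1H'
  i=4: run of 'C' x 9 -> '9C'
  i=13: run of 'G' x 8 -> '8G'
  i=21: run of 'A' x 4 -> '4A'
  i=25: run of 'H' x 11 -> '11H'

RLE = 3A1H9C8G4A11H


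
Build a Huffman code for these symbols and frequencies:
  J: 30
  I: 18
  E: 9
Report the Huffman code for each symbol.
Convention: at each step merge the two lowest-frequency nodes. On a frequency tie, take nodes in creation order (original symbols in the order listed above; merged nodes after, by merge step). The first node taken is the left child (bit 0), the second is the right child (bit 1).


Huffman tree construction:
Step 1: Merge E(9) + I(18) = 27
Step 2: Merge (E+I)(27) + J(30) = 57
Read each symbol's code off the tree from the root (left child = 0, right child = 1).

Codes:
  J: 1 (length 1)
  I: 01 (length 2)
  E: 00 (length 2)
Average code length: 84/57 = 1.4737 bits/symbol


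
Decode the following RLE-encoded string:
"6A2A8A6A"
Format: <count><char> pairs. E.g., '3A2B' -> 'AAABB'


Expanding each <count><char> pair:
  6A -> 'AAAAAA'
  2A -> 'AA'
  8A -> 'AAAAAAAA'
  6A -> 'AAAAAA'

Decoded = AAAAAAAAAAAAAAAAAAAAAA


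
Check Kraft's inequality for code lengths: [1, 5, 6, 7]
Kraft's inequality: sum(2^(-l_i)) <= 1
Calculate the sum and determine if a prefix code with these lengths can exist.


Sum = 2^(-1) + 2^(-5) + 2^(-6) + 2^(-7)
    = 0.5 + 0.03125 + 0.015625 + 0.0078125
    = 71/128 = 0.5546875
Since 0.5546875 <= 1, Kraft's inequality IS satisfied.
A prefix code with these lengths CAN exist.

Kraft sum = 0.5546875. Satisfied.


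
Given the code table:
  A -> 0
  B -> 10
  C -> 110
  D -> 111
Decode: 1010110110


Decoding:
10 -> B
10 -> B
110 -> C
110 -> C


Result: BBCC


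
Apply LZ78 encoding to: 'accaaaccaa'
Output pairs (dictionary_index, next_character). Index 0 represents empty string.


LZ78 encoding steps:
Dictionary: {0: ''}
Step 1: w='' (idx 0), next='a' -> output (0, 'a'), add 'a' as idx 1
Step 2: w='' (idx 0), next='c' -> output (0, 'c'), add 'c' as idx 2
Step 3: w='c' (idx 2), next='a' -> output (2, 'a'), add 'ca' as idx 3
Step 4: w='a' (idx 1), next='a' -> output (1, 'a'), add 'aa' as idx 4
Step 5: w='c' (idx 2), next='c' -> output (2, 'c'), add 'cc' as idx 5
Step 6: w='aa' (idx 4), end of input -> output (4, '')


Encoded: [(0, 'a'), (0, 'c'), (2, 'a'), (1, 'a'), (2, 'c'), (4, '')]


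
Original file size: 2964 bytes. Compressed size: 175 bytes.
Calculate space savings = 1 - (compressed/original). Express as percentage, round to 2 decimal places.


ratio = compressed/original = 175/2964 = 0.059042
savings = 1 - ratio = 1 - 0.059042 = 0.940958
as a percentage: 0.940958 * 100 = 94.1%

Space savings = 1 - 175/2964 = 94.1%


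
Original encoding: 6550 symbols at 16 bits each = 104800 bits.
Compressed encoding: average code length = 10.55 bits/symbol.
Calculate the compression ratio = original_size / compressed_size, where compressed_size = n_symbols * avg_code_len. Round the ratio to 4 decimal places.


original_size = n_symbols * orig_bits = 6550 * 16 = 104800 bits
compressed_size = n_symbols * avg_code_len = 6550 * 10.55 = 69102.5 bits
ratio = original_size / compressed_size = 104800 / 69102.5 = 1.5166

Compression ratio = 1.5166


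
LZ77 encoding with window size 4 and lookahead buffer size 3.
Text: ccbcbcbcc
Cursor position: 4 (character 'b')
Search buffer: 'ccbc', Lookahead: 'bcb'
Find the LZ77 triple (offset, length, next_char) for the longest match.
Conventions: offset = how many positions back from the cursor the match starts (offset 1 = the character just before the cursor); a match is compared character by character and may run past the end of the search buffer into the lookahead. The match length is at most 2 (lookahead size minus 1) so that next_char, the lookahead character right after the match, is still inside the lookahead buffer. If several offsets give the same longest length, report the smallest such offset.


Try each offset into the search buffer:
  offset=1 (pos 3, char 'c'): match length 0
  offset=2 (pos 2, char 'b'): match length 2
  offset=3 (pos 1, char 'c'): match length 0
  offset=4 (pos 0, char 'c'): match length 0
Longest match has length 2 at offset 2.
next_char = character at position 4 + 2 = 6 -> 'b'

Best match: offset=2, length=2 (matching 'bc' starting at position 2)
LZ77 triple: (2, 2, 'b')


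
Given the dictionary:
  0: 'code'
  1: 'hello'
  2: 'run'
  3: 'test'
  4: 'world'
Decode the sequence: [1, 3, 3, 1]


Look up each index in the dictionary:
  1 -> 'hello'
  3 -> 'test'
  3 -> 'test'
  1 -> 'hello'

Decoded: "hello test test hello"


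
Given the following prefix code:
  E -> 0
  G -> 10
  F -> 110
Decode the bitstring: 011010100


Decoding step by step:
Bits 0 -> E
Bits 110 -> F
Bits 10 -> G
Bits 10 -> G
Bits 0 -> E


Decoded message: EFGGE


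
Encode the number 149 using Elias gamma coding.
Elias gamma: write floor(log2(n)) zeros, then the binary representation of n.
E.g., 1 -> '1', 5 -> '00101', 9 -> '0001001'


num_bits = floor(log2(149)) + 1 = 8
leading_zeros = num_bits - 1 = 7
binary(149) = 10010101

Elias gamma(149) = '0000000' + '10010101' = 000000010010101 (15 bits)


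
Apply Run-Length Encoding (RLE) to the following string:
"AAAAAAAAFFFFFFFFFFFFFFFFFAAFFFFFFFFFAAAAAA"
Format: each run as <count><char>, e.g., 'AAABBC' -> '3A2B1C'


Scanning runs left to right:
  i=0: run of 'A' x 8 -> '8A'
  i=8: run of 'F' x 17 -> '17F'
  i=25: run of 'A' x 2 -> '2A'
  i=27: run of 'F' x 9 -> '9F'
  i=36: run of 'A' x 6 -> '6A'

RLE = 8A17F2A9F6A


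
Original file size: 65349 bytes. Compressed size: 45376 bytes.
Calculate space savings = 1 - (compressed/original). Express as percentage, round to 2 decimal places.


ratio = compressed/original = 45376/65349 = 0.694364
savings = 1 - ratio = 1 - 0.694364 = 0.305636
as a percentage: 0.305636 * 100 = 30.56%

Space savings = 1 - 45376/65349 = 30.56%


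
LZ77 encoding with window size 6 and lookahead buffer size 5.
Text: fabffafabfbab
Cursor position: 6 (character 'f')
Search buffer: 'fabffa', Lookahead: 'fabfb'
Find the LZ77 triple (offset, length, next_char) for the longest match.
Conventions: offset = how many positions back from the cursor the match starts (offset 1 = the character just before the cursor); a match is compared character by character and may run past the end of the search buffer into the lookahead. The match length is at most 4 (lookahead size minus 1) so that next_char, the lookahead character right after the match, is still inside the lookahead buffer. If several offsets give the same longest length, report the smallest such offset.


Try each offset into the search buffer:
  offset=1 (pos 5, char 'a'): match length 0
  offset=2 (pos 4, char 'f'): match length 2
  offset=3 (pos 3, char 'f'): match length 1
  offset=4 (pos 2, char 'b'): match length 0
  offset=5 (pos 1, char 'a'): match length 0
  offset=6 (pos 0, char 'f'): match length 4
Longest match has length 4 at offset 6.
next_char = character at position 6 + 4 = 10 -> 'b'

Best match: offset=6, length=4 (matching 'fabf' starting at position 0)
LZ77 triple: (6, 4, 'b')


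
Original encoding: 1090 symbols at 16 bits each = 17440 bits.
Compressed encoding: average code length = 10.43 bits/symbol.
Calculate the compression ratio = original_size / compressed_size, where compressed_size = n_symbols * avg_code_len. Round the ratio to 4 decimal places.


original_size = n_symbols * orig_bits = 1090 * 16 = 17440 bits
compressed_size = n_symbols * avg_code_len = 1090 * 10.43 = 11368.7 bits
ratio = original_size / compressed_size = 17440 / 11368.7 = 1.534

Compression ratio = 1.534


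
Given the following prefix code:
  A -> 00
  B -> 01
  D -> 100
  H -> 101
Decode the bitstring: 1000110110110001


Decoding step by step:
Bits 100 -> D
Bits 01 -> B
Bits 101 -> H
Bits 101 -> H
Bits 100 -> D
Bits 01 -> B


Decoded message: DBHHDB


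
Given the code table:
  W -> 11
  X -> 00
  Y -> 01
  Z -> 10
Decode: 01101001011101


Decoding:
01 -> Y
10 -> Z
10 -> Z
01 -> Y
01 -> Y
11 -> W
01 -> Y


Result: YZZYYWY


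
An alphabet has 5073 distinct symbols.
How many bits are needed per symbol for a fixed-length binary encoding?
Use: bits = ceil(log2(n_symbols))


log2(5073) = 12.3086
Bracket: 2^12 = 4096 < 5073 <= 2^13 = 8192
So ceil(log2(5073)) = 13

bits = ceil(log2(5073)) = ceil(12.3086) = 13 bits


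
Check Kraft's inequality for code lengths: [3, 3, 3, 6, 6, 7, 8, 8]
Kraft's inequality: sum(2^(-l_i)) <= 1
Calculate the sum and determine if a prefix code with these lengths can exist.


Sum = 2^(-3) + 2^(-3) + 2^(-3) + 2^(-6) + 2^(-6) + 2^(-7) + 2^(-8) + 2^(-8)
    = 0.125 + 0.125 + 0.125 + 0.015625 + 0.015625 + 0.0078125 + 0.00390625 + 0.00390625
    = 108/256 = 0.421875
Since 0.421875 <= 1, Kraft's inequality IS satisfied.
A prefix code with these lengths CAN exist.

Kraft sum = 0.421875. Satisfied.


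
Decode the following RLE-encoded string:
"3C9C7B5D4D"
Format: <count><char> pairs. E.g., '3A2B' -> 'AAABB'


Expanding each <count><char> pair:
  3C -> 'CCC'
  9C -> 'CCCCCCCCC'
  7B -> 'BBBBBBB'
  5D -> 'DDDDD'
  4D -> 'DDDD'

Decoded = CCCCCCCCCCCCBBBBBBBDDDDDDDDD


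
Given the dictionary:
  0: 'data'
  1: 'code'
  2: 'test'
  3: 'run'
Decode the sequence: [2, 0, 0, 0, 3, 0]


Look up each index in the dictionary:
  2 -> 'test'
  0 -> 'data'
  0 -> 'data'
  0 -> 'data'
  3 -> 'run'
  0 -> 'data'

Decoded: "test data data data run data"


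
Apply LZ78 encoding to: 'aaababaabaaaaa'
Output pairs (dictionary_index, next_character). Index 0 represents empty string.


LZ78 encoding steps:
Dictionary: {0: ''}
Step 1: w='' (idx 0), next='a' -> output (0, 'a'), add 'a' as idx 1
Step 2: w='a' (idx 1), next='a' -> output (1, 'a'), add 'aa' as idx 2
Step 3: w='' (idx 0), next='b' -> output (0, 'b'), add 'b' as idx 3
Step 4: w='a' (idx 1), next='b' -> output (1, 'b'), add 'ab' as idx 4
Step 5: w='aa' (idx 2), next='b' -> output (2, 'b'), add 'aab' as idx 5
Step 6: w='aa' (idx 2), next='a' -> output (2, 'a'), add 'aaa' as idx 6
Step 7: w='aa' (idx 2), end of input -> output (2, '')


Encoded: [(0, 'a'), (1, 'a'), (0, 'b'), (1, 'b'), (2, 'b'), (2, 'a'), (2, '')]


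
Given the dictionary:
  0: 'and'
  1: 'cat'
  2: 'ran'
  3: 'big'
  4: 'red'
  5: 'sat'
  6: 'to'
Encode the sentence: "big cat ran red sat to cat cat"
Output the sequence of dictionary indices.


Look up each word in the dictionary:
  'big' -> 3
  'cat' -> 1
  'ran' -> 2
  'red' -> 4
  'sat' -> 5
  'to' -> 6
  'cat' -> 1
  'cat' -> 1

Encoded: [3, 1, 2, 4, 5, 6, 1, 1]


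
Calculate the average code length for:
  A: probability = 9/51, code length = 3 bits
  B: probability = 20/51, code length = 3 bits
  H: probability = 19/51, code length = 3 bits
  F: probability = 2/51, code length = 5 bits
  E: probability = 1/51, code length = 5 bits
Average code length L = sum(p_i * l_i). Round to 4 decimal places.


Weighted contributions p_i * l_i:
  A: (9/51) * 3 = 27/51
  B: (20/51) * 3 = 60/51
  H: (19/51) * 3 = 57/51
  F: (2/51) * 5 = 10/51
  E: (1/51) * 5 = 5/51
Sum = (27 + 60 + 57 + 10 + 5)/51 = 159/51

L = 159/51 = 3.1176 bits/symbol


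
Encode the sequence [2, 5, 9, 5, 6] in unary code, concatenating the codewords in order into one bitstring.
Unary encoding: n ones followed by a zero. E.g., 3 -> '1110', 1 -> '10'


Encode each number as n ones followed by a terminating 0:
  2 -> 110 (3 bits)
  5 -> 111110 (6 bits)
  9 -> 1111111110 (10 bits)
  5 -> 111110 (6 bits)
  6 -> 1111110 (7 bits)
Total length = 3 + 6 + 10 + 6 + 7 = 32 bits.

Unary([2, 5, 9, 5, 6]) = 11011111011111111101111101111110 (32 bits)


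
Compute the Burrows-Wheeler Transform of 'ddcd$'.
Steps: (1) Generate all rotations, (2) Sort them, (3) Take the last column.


Rotations (sorted):
  0: $ddcd -> last char: d
  1: cd$dd -> last char: d
  2: d$ddc -> last char: c
  3: dcd$d -> last char: d
  4: ddcd$ -> last char: $


BWT = ddcd$


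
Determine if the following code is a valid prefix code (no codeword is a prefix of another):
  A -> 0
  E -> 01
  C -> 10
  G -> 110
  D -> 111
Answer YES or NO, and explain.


Checking each pair (does one codeword prefix another?):
  A='0' vs E='01': prefix -- VIOLATION

NO -- this is NOT a valid prefix code. A (0) is a prefix of E (01).


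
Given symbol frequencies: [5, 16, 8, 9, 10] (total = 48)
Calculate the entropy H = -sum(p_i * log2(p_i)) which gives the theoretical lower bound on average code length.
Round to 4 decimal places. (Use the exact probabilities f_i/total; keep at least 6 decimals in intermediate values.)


Per-symbol terms -p_i * log2(p_i) with p_i = f_i/48:
  p = 5/48 = 0.104167: log2(p) = -3.263034, -p*log2(p) = 0.339899
  p = 16/48 = 0.333333: log2(p) = -1.584963, -p*log2(p) = 0.528321
  p = 8/48 = 0.166667: log2(p) = -2.584963, -p*log2(p) = 0.430827
  p = 9/48 = 0.187500: log2(p) = -2.415037, -p*log2(p) = 0.452820
  p = 10/48 = 0.208333: log2(p) = -2.263034, -p*log2(p) = 0.471466
H = 0.339899 + 0.528321 + 0.430827 + 0.452820 + 0.471466 = 2.223333

H = 2.2233 bits/symbol


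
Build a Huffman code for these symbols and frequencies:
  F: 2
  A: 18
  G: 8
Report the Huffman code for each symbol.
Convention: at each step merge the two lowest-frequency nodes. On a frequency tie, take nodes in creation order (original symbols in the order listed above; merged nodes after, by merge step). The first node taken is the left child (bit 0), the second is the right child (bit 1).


Huffman tree construction:
Step 1: Merge F(2) + G(8) = 10
Step 2: Merge (F+G)(10) + A(18) = 28
Read each symbol's code off the tree from the root (left child = 0, right child = 1).

Codes:
  F: 00 (length 2)
  A: 1 (length 1)
  G: 01 (length 2)
Average code length: 38/28 = 1.3571 bits/symbol


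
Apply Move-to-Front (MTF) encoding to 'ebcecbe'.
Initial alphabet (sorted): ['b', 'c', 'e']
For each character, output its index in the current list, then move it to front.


MTF encoding:
'e': index 2 in ['b', 'c', 'e'] -> ['e', 'b', 'c']
'b': index 1 in ['e', 'b', 'c'] -> ['b', 'e', 'c']
'c': index 2 in ['b', 'e', 'c'] -> ['c', 'b', 'e']
'e': index 2 in ['c', 'b', 'e'] -> ['e', 'c', 'b']
'c': index 1 in ['e', 'c', 'b'] -> ['c', 'e', 'b']
'b': index 2 in ['c', 'e', 'b'] -> ['b', 'c', 'e']
'e': index 2 in ['b', 'c', 'e'] -> ['e', 'b', 'c']


Output: [2, 1, 2, 2, 1, 2, 2]


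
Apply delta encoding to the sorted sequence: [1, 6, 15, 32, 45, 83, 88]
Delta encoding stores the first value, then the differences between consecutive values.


First value: 1
Deltas:
  6 - 1 = 5
  15 - 6 = 9
  32 - 15 = 17
  45 - 32 = 13
  83 - 45 = 38
  88 - 83 = 5


Delta encoded: [1, 5, 9, 17, 13, 38, 5]


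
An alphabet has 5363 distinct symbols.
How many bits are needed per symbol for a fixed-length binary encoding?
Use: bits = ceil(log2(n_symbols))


log2(5363) = 12.3888
Bracket: 2^12 = 4096 < 5363 <= 2^13 = 8192
So ceil(log2(5363)) = 13

bits = ceil(log2(5363)) = ceil(12.3888) = 13 bits


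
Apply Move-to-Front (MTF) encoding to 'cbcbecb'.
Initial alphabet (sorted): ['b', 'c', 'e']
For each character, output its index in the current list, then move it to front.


MTF encoding:
'c': index 1 in ['b', 'c', 'e'] -> ['c', 'b', 'e']
'b': index 1 in ['c', 'b', 'e'] -> ['b', 'c', 'e']
'c': index 1 in ['b', 'c', 'e'] -> ['c', 'b', 'e']
'b': index 1 in ['c', 'b', 'e'] -> ['b', 'c', 'e']
'e': index 2 in ['b', 'c', 'e'] -> ['e', 'b', 'c']
'c': index 2 in ['e', 'b', 'c'] -> ['c', 'e', 'b']
'b': index 2 in ['c', 'e', 'b'] -> ['b', 'c', 'e']


Output: [1, 1, 1, 1, 2, 2, 2]


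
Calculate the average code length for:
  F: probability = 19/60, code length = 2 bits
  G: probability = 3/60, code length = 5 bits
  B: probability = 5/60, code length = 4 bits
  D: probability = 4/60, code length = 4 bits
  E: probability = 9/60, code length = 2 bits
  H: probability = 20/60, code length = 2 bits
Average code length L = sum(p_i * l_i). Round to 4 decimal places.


Weighted contributions p_i * l_i:
  F: (19/60) * 2 = 38/60
  G: (3/60) * 5 = 15/60
  B: (5/60) * 4 = 20/60
  D: (4/60) * 4 = 16/60
  E: (9/60) * 2 = 18/60
  H: (20/60) * 2 = 40/60
Sum = (38 + 15 + 20 + 16 + 18 + 40)/60 = 147/60

L = 147/60 = 2.4500 bits/symbol


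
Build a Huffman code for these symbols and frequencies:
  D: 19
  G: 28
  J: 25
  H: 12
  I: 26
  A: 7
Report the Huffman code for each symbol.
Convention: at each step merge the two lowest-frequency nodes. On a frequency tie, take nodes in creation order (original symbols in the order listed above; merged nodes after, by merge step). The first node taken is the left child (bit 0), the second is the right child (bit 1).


Huffman tree construction:
Step 1: Merge A(7) + H(12) = 19
Step 2: Merge D(19) + (A+H)(19) = 38
Step 3: Merge J(25) + I(26) = 51
Step 4: Merge G(28) + (D+(A+H))(38) = 66
Step 5: Merge (J+I)(51) + (G+(D+(A+H)))(66) = 117
Read each symbol's code off the tree from the root (left child = 0, right child = 1).

Codes:
  D: 110 (length 3)
  G: 10 (length 2)
  J: 00 (length 2)
  H: 1111 (length 4)
  I: 01 (length 2)
  A: 1110 (length 4)
Average code length: 291/117 = 2.4872 bits/symbol


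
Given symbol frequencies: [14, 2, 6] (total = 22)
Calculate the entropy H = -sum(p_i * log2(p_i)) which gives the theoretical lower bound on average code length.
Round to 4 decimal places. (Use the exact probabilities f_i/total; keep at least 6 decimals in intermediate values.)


Per-symbol terms -p_i * log2(p_i) with p_i = f_i/22:
  p = 14/22 = 0.636364: log2(p) = -0.652077, -p*log2(p) = 0.414958
  p = 2/22 = 0.090909: log2(p) = -3.459432, -p*log2(p) = 0.314494
  p = 6/22 = 0.272727: log2(p) = -1.874469, -p*log2(p) = 0.511219
H = 0.414958 + 0.314494 + 0.511219 = 1.240671

H = 1.2407 bits/symbol


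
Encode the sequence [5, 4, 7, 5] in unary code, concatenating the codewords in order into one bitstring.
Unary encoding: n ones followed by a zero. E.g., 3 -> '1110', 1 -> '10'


Encode each number as n ones followed by a terminating 0:
  5 -> 111110 (6 bits)
  4 -> 11110 (5 bits)
  7 -> 11111110 (8 bits)
  5 -> 111110 (6 bits)
Total length = 6 + 5 + 8 + 6 = 25 bits.

Unary([5, 4, 7, 5]) = 1111101111011111110111110 (25 bits)


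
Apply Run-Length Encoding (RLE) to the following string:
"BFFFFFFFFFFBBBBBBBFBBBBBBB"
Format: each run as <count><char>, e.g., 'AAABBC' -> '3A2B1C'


Scanning runs left to right:
  i=0: run of 'B' x 1 -> '1B'
  i=1: run of 'F' x 10 -> '10F'
  i=11: run of 'B' x 7 -> '7B'
  i=18: run of 'F' x 1 -> '1F'
  i=19: run of 'B' x 7 -> '7B'

RLE = 1B10F7B1F7B


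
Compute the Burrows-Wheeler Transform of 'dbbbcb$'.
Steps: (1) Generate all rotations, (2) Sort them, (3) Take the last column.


Rotations (sorted):
  0: $dbbbcb -> last char: b
  1: b$dbbbc -> last char: c
  2: bbbcb$d -> last char: d
  3: bbcb$db -> last char: b
  4: bcb$dbb -> last char: b
  5: cb$dbbb -> last char: b
  6: dbbbcb$ -> last char: $


BWT = bcdbbb$


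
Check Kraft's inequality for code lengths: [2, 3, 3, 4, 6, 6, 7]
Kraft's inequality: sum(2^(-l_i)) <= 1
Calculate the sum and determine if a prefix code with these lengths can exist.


Sum = 2^(-2) + 2^(-3) + 2^(-3) + 2^(-4) + 2^(-6) + 2^(-6) + 2^(-7)
    = 0.25 + 0.125 + 0.125 + 0.0625 + 0.015625 + 0.015625 + 0.0078125
    = 77/128 = 0.6015625
Since 0.6015625 <= 1, Kraft's inequality IS satisfied.
A prefix code with these lengths CAN exist.

Kraft sum = 0.6015625. Satisfied.


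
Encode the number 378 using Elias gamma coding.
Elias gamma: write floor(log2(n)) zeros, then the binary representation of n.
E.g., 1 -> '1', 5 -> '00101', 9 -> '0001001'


num_bits = floor(log2(378)) + 1 = 9
leading_zeros = num_bits - 1 = 8
binary(378) = 101111010

Elias gamma(378) = '00000000' + '101111010' = 00000000101111010 (17 bits)


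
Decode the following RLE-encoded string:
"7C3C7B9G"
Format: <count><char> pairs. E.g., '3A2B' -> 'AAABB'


Expanding each <count><char> pair:
  7C -> 'CCCCCCC'
  3C -> 'CCC'
  7B -> 'BBBBBBB'
  9G -> 'GGGGGGGGG'

Decoded = CCCCCCCCCCBBBBBBBGGGGGGGGG


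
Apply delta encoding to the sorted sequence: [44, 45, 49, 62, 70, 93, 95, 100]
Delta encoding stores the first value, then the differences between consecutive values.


First value: 44
Deltas:
  45 - 44 = 1
  49 - 45 = 4
  62 - 49 = 13
  70 - 62 = 8
  93 - 70 = 23
  95 - 93 = 2
  100 - 95 = 5


Delta encoded: [44, 1, 4, 13, 8, 23, 2, 5]


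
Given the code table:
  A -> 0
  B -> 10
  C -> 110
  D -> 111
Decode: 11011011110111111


Decoding:
110 -> C
110 -> C
111 -> D
10 -> B
111 -> D
111 -> D


Result: CCDBDD


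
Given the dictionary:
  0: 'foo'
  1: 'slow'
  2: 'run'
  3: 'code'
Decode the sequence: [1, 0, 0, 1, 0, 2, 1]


Look up each index in the dictionary:
  1 -> 'slow'
  0 -> 'foo'
  0 -> 'foo'
  1 -> 'slow'
  0 -> 'foo'
  2 -> 'run'
  1 -> 'slow'

Decoded: "slow foo foo slow foo run slow"


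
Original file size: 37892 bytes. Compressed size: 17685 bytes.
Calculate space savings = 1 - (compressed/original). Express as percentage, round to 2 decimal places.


ratio = compressed/original = 17685/37892 = 0.466721
savings = 1 - ratio = 1 - 0.466721 = 0.533279
as a percentage: 0.533279 * 100 = 53.33%

Space savings = 1 - 17685/37892 = 53.33%


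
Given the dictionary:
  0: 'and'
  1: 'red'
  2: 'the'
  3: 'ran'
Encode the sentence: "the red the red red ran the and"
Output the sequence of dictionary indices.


Look up each word in the dictionary:
  'the' -> 2
  'red' -> 1
  'the' -> 2
  'red' -> 1
  'red' -> 1
  'ran' -> 3
  'the' -> 2
  'and' -> 0

Encoded: [2, 1, 2, 1, 1, 3, 2, 0]


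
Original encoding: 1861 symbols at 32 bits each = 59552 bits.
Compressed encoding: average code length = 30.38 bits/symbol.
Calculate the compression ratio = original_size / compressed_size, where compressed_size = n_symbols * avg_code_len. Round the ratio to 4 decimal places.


original_size = n_symbols * orig_bits = 1861 * 32 = 59552 bits
compressed_size = n_symbols * avg_code_len = 1861 * 30.38 = 56537.18 bits
ratio = original_size / compressed_size = 59552 / 56537.18 = 1.0533

Compression ratio = 1.0533


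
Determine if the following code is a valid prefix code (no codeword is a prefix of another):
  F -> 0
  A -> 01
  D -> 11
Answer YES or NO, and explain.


Checking each pair (does one codeword prefix another?):
  F='0' vs A='01': prefix -- VIOLATION

NO -- this is NOT a valid prefix code. F (0) is a prefix of A (01).


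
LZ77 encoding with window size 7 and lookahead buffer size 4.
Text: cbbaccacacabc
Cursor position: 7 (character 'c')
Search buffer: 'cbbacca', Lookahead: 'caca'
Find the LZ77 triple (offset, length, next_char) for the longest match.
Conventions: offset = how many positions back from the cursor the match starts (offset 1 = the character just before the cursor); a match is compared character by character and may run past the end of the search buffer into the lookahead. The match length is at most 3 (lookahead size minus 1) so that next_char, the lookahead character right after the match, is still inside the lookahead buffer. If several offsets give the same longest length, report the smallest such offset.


Try each offset into the search buffer:
  offset=1 (pos 6, char 'a'): match length 0
  offset=2 (pos 5, char 'c'): match length 3
  offset=3 (pos 4, char 'c'): match length 1
  offset=4 (pos 3, char 'a'): match length 0
  offset=5 (pos 2, char 'b'): match length 0
  offset=6 (pos 1, char 'b'): match length 0
  offset=7 (pos 0, char 'c'): match length 1
Longest match has length 3 at offset 2.
next_char = character at position 7 + 3 = 10 -> 'a'

Best match: offset=2, length=3 (matching 'cac' starting at position 5)
LZ77 triple: (2, 3, 'a')


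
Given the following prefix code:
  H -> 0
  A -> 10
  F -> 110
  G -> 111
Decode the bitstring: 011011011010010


Decoding step by step:
Bits 0 -> H
Bits 110 -> F
Bits 110 -> F
Bits 110 -> F
Bits 10 -> A
Bits 0 -> H
Bits 10 -> A


Decoded message: HFFFAHA


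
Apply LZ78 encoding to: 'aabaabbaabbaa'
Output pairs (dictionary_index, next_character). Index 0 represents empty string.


LZ78 encoding steps:
Dictionary: {0: ''}
Step 1: w='' (idx 0), next='a' -> output (0, 'a'), add 'a' as idx 1
Step 2: w='a' (idx 1), next='b' -> output (1, 'b'), add 'ab' as idx 2
Step 3: w='a' (idx 1), next='a' -> output (1, 'a'), add 'aa' as idx 3
Step 4: w='' (idx 0), next='b' -> output (0, 'b'), add 'b' as idx 4
Step 5: w='b' (idx 4), next='a' -> output (4, 'a'), add 'ba' as idx 5
Step 6: w='ab' (idx 2), next='b' -> output (2, 'b'), add 'abb' as idx 6
Step 7: w='aa' (idx 3), end of input -> output (3, '')


Encoded: [(0, 'a'), (1, 'b'), (1, 'a'), (0, 'b'), (4, 'a'), (2, 'b'), (3, '')]


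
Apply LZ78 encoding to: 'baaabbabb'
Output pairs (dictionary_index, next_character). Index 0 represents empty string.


LZ78 encoding steps:
Dictionary: {0: ''}
Step 1: w='' (idx 0), next='b' -> output (0, 'b'), add 'b' as idx 1
Step 2: w='' (idx 0), next='a' -> output (0, 'a'), add 'a' as idx 2
Step 3: w='a' (idx 2), next='a' -> output (2, 'a'), add 'aa' as idx 3
Step 4: w='b' (idx 1), next='b' -> output (1, 'b'), add 'bb' as idx 4
Step 5: w='a' (idx 2), next='b' -> output (2, 'b'), add 'ab' as idx 5
Step 6: w='b' (idx 1), end of input -> output (1, '')


Encoded: [(0, 'b'), (0, 'a'), (2, 'a'), (1, 'b'), (2, 'b'), (1, '')]


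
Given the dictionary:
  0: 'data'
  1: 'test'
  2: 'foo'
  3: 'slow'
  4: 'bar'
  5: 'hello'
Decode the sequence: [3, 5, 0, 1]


Look up each index in the dictionary:
  3 -> 'slow'
  5 -> 'hello'
  0 -> 'data'
  1 -> 'test'

Decoded: "slow hello data test"


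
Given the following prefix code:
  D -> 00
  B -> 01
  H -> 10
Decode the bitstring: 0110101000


Decoding step by step:
Bits 01 -> B
Bits 10 -> H
Bits 10 -> H
Bits 10 -> H
Bits 00 -> D


Decoded message: BHHHD


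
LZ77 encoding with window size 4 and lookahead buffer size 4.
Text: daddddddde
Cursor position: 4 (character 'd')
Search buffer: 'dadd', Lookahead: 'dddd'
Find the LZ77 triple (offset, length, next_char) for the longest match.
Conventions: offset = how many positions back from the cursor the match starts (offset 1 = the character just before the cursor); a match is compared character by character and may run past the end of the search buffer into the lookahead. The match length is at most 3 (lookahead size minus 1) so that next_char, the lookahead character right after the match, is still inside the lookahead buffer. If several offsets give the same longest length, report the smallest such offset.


Try each offset into the search buffer:
  offset=1 (pos 3, char 'd'): match length 3
  offset=2 (pos 2, char 'd'): match length 3
  offset=3 (pos 1, char 'a'): match length 0
  offset=4 (pos 0, char 'd'): match length 1
Longest match has length 3, found at offsets 1, 2; take the smallest, offset 1.
next_char = character at position 4 + 3 = 7 -> 'd'

Best match: offset=1, length=3 (matching 'ddd' starting at position 3)
LZ77 triple: (1, 3, 'd')
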